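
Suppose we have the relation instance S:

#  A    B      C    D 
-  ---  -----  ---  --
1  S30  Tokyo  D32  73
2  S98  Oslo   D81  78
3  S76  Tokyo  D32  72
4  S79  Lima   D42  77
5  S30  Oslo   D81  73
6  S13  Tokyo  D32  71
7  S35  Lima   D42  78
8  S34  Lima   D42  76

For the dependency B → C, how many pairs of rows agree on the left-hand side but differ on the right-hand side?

0

B=Tokyo: all 3 rows agree on C — 0 pairs.
B=Oslo: all 2 rows agree on C — 0 pairs.
B=Lima: all 3 rows agree on C — 0 pairs.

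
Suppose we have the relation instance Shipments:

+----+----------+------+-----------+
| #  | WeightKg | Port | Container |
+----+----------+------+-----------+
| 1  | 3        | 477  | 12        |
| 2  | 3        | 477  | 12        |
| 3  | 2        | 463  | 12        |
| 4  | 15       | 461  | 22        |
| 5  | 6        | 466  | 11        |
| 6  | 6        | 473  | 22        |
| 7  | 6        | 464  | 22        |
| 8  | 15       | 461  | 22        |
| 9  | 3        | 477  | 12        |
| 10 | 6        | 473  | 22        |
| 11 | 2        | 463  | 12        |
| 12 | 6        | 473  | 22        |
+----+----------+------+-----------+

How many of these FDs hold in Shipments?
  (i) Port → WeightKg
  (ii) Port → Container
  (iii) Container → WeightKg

2

(i) Port → WeightKg: every LHS value maps to a single RHS value — holds.
(ii) Port → Container: every LHS value maps to a single RHS value — holds.
(iii) Container → WeightKg: Container=12: rows 1, 2, 3, 9, 11 → WeightKg takes values {3, 2} — violation; Container=22: rows 4, 6, 7, 8, 10, 12 → WeightKg takes values {15, 6} — violation — fails.
2 of the 3 dependencies hold.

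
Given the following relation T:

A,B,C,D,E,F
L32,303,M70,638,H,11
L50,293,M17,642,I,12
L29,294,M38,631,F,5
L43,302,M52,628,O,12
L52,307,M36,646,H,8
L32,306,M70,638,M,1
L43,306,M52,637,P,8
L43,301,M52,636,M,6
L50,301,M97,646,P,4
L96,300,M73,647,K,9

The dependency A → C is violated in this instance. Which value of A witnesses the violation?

L50

A=L32: 2 rows → C = M70, M70 ✓
A=L50: 2 rows → C takes values {M17, M97} — violation
A=L29: 1 row → C = M38 ✓
A=L43: 3 rows → C = M52, M52, M52 ✓
A=L52: 1 row → C = M36 ✓
A=L96: 1 row → C = M73 ✓
The only A value with inconsistent C is A=L50.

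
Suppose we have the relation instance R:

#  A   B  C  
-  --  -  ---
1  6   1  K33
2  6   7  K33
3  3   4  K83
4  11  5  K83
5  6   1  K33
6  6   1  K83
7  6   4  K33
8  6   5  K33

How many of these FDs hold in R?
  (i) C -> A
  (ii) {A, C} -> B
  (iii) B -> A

0

(i) C -> A: C=K83: rows 3, 4, 6 → A takes values {3, 11, 6} — violation — fails.
(ii) {A, C} -> B: (A=6, C=K33): rows 1, 2, 5, 7, 8 → B takes values {1, 7, 4, 5} — violation — fails.
(iii) B -> A: B=4: rows 3, 7 → A takes values {3, 6} — violation; B=5: rows 4, 8 → A takes values {11, 6} — violation — fails.
None of the 3 dependencies hold.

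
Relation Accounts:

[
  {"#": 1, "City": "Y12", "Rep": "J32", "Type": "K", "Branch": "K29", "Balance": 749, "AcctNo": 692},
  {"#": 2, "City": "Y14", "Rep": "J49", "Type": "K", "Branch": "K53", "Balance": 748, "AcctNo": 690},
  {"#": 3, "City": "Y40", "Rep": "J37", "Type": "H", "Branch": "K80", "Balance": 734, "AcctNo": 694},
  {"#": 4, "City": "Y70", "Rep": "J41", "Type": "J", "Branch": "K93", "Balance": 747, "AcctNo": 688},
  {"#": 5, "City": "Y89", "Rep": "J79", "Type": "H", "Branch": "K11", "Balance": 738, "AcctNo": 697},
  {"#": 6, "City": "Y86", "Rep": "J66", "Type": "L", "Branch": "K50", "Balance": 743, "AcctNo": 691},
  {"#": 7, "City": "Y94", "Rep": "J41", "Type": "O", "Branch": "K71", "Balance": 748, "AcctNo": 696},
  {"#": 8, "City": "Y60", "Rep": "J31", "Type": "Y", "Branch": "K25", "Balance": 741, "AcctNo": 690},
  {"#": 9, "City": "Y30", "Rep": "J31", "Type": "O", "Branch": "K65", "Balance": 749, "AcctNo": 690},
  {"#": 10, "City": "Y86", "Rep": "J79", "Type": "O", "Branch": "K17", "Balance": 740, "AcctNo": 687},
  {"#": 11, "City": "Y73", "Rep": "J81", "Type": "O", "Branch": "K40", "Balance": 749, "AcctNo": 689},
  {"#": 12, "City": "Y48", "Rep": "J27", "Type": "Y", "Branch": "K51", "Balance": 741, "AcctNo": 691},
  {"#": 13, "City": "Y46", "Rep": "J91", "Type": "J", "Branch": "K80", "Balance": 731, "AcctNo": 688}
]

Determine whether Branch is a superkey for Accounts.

Rows 3 and 13 have the same Branch value Branch=K80 but are distinct tuples, so Branch does not determine every attribute — not a superkey.

No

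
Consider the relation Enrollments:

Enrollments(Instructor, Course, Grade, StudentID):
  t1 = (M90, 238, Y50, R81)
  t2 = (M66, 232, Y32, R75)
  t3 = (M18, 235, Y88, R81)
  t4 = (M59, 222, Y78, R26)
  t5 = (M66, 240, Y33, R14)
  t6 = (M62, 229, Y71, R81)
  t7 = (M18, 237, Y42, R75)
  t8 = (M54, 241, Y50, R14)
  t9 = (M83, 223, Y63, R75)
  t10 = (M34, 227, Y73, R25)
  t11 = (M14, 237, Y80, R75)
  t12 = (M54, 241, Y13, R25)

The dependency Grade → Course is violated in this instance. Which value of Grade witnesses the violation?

Y50

Grade=Y50: rows 1, 8 → Course takes values {238, 241} — violation
Grade=Y32: row 2 → Course = 232 ✓
Grade=Y88: row 3 → Course = 235 ✓
Grade=Y78: row 4 → Course = 222 ✓
Grade=Y33: row 5 → Course = 240 ✓
Grade=Y71: row 6 → Course = 229 ✓
Grade=Y42: row 7 → Course = 237 ✓
Grade=Y63: row 9 → Course = 223 ✓
Grade=Y73: row 10 → Course = 227 ✓
Grade=Y80: row 11 → Course = 237 ✓
Grade=Y13: row 12 → Course = 241 ✓
The only Grade value with inconsistent Course is Grade=Y50.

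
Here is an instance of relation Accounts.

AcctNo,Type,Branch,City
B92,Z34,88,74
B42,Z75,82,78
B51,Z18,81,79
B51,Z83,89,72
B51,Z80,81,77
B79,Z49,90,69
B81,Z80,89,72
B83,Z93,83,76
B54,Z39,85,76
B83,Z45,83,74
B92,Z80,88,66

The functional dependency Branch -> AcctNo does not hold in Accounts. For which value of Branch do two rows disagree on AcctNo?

Branch=88: 2 rows → AcctNo = B92, B92 ✓
Branch=82: 1 row → AcctNo = B42 ✓
Branch=81: 2 rows → AcctNo = B51, B51 ✓
Branch=89: 2 rows → AcctNo takes values {B51, B81} — violation
Branch=90: 1 row → AcctNo = B79 ✓
Branch=83: 2 rows → AcctNo = B83, B83 ✓
Branch=85: 1 row → AcctNo = B54 ✓
The only Branch value with inconsistent AcctNo is Branch=89.

89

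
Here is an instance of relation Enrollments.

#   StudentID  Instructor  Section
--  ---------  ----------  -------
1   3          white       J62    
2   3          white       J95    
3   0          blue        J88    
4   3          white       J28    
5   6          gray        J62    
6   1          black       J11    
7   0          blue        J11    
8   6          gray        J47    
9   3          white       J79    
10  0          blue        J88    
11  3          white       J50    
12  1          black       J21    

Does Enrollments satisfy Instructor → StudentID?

Instructor=white: rows 1, 2, 4, 9, 11 → StudentID = 3, 3, 3, 3, 3 ✓
Instructor=blue: rows 3, 7, 10 → StudentID = 0, 0, 0 ✓
Instructor=gray: rows 5, 8 → StudentID = 6, 6 ✓
Instructor=black: rows 6, 12 → StudentID = 1, 1 ✓
Every Instructor value is associated with a single StudentID value, so Instructor → StudentID holds.

Yes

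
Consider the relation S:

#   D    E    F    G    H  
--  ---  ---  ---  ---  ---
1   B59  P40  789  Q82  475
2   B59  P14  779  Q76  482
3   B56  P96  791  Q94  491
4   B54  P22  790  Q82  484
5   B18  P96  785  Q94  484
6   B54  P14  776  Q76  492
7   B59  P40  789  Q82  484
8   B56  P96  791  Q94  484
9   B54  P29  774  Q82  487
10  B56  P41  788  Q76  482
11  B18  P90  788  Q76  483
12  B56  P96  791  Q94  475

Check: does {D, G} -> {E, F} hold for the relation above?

No

(D=B59, G=Q82): rows 1, 7 → {E,F} = (P40, 789), (P40, 789) ✓
(D=B59, G=Q76): row 2 → {E,F} = (P14, 779) ✓
(D=B56, G=Q94): rows 3, 8, 12 → {E,F} = (P96, 791), (P96, 791), (P96, 791) ✓
(D=B54, G=Q82): rows 4, 9 → {E,F} takes values {(P22, 790), (P29, 774)} — violation
(D=B18, G=Q94): row 5 → {E,F} = (P96, 785) ✓
(D=B54, G=Q76): row 6 → {E,F} = (P14, 776) ✓
(D=B56, G=Q76): row 10 → {E,F} = (P41, 788) ✓
(D=B18, G=Q76): row 11 → {E,F} = (P90, 788) ✓
Two rows agree on {D, G} but differ on {E, F}, so {D, G} -> {E, F} does not hold.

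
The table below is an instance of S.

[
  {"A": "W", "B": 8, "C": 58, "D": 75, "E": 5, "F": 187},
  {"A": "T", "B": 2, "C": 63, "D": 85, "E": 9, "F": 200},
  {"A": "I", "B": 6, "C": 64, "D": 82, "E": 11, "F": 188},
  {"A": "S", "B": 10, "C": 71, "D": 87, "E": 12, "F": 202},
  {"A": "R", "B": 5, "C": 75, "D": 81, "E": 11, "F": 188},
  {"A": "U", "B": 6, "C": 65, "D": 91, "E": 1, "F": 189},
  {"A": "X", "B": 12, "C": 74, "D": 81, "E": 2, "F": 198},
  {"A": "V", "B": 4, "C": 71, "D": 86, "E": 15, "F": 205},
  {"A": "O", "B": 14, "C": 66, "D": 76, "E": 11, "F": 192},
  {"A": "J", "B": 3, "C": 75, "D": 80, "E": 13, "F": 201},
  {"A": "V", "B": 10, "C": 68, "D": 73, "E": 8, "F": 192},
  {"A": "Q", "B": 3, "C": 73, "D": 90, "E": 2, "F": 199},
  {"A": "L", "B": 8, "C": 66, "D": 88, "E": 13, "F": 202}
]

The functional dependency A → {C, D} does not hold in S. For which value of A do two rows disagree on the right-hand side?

V

A=W: 1 row → {C,D} = (58, 75) ✓
A=T: 1 row → {C,D} = (63, 85) ✓
A=I: 1 row → {C,D} = (64, 82) ✓
A=S: 1 row → {C,D} = (71, 87) ✓
A=R: 1 row → {C,D} = (75, 81) ✓
A=U: 1 row → {C,D} = (65, 91) ✓
A=X: 1 row → {C,D} = (74, 81) ✓
A=V: 2 rows → {C,D} takes values {(71, 86), (68, 73)} — violation
A=O: 1 row → {C,D} = (66, 76) ✓
A=J: 1 row → {C,D} = (75, 80) ✓
A=Q: 1 row → {C,D} = (73, 90) ✓
A=L: 1 row → {C,D} = (66, 88) ✓
The only A value with inconsistent RHS is A=V.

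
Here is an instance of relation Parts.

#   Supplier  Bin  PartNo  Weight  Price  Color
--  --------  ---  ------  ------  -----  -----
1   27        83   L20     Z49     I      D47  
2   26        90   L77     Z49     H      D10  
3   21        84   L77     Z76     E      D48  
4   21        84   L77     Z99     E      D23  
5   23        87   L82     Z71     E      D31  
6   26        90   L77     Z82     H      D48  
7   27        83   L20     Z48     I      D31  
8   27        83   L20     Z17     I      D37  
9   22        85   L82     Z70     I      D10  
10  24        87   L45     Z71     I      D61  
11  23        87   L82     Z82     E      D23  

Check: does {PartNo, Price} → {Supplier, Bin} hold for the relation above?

(PartNo=L20, Price=I): rows 1, 7, 8 → {Supplier,Bin} = (27, 83), (27, 83), (27, 83) ✓
(PartNo=L77, Price=H): rows 2, 6 → {Supplier,Bin} = (26, 90), (26, 90) ✓
(PartNo=L77, Price=E): rows 3, 4 → {Supplier,Bin} = (21, 84), (21, 84) ✓
(PartNo=L82, Price=E): rows 5, 11 → {Supplier,Bin} = (23, 87), (23, 87) ✓
(PartNo=L82, Price=I): row 9 → {Supplier,Bin} = (22, 85) ✓
(PartNo=L45, Price=I): row 10 → {Supplier,Bin} = (24, 87) ✓
Every {PartNo, Price} value is associated with a single {Supplier, Bin} value, so {PartNo, Price} → {Supplier, Bin} holds.

Yes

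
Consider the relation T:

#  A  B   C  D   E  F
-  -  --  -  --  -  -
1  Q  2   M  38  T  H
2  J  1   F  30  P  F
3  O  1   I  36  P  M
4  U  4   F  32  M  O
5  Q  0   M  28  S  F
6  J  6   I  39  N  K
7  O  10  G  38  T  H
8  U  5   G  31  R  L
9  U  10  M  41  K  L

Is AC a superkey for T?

No

Rows 1 and 5 have the same AC value (A=Q, C=M) but are distinct tuples, so AC does not determine every attribute — not a superkey.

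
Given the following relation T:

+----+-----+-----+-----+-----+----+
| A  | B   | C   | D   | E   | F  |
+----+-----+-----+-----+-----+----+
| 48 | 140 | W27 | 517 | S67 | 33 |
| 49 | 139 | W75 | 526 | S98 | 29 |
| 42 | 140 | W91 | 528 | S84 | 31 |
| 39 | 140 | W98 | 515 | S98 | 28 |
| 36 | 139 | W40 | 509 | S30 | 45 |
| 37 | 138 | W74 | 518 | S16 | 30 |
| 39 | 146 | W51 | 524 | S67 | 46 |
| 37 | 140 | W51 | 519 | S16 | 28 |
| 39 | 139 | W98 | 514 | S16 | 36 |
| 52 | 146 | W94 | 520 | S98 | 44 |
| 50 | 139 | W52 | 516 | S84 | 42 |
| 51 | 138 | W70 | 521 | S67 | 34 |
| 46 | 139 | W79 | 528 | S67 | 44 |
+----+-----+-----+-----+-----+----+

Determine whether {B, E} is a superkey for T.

All 13 rows have distinct {B, E} values, so {B, E} → (all attributes) holds and {B, E} is a superkey.

Yes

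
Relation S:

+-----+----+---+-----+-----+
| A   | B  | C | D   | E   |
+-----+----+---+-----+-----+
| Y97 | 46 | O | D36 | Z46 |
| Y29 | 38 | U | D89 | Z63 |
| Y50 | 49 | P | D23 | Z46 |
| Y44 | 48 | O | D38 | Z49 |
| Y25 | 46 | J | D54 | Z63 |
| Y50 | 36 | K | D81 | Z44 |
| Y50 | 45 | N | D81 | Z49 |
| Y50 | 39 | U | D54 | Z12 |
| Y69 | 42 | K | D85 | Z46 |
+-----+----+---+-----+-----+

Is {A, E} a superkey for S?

All 9 rows have distinct {A, E} values, so {A, E} → (all attributes) holds and {A, E} is a superkey.

Yes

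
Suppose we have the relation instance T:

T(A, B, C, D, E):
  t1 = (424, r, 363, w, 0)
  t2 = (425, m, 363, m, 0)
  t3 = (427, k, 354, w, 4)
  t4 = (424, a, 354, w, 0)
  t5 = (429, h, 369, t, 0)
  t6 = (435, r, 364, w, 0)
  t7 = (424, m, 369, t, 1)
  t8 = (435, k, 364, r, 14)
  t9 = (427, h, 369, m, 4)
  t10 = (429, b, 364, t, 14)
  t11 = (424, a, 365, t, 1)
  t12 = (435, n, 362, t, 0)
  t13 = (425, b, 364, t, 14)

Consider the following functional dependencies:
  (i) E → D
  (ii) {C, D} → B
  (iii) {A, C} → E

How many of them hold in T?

0

(i) E → D: E=0: rows 1, 2, 4, 5, 6, 12 → D takes values {w, m, t} — violation; E=4: rows 3, 9 → D takes values {w, m} — violation; E=14: rows 8, 10, 13 → D takes values {r, t} — violation — fails.
(ii) {C, D} → B: (C=354, D=w): rows 3, 4 → B takes values {k, a} — violation; (C=369, D=t): rows 5, 7 → B takes values {h, m} — violation — fails.
(iii) {A, C} → E: (A=435, C=364): rows 6, 8 → E takes values {0, 14} — violation — fails.
None of the 3 dependencies hold.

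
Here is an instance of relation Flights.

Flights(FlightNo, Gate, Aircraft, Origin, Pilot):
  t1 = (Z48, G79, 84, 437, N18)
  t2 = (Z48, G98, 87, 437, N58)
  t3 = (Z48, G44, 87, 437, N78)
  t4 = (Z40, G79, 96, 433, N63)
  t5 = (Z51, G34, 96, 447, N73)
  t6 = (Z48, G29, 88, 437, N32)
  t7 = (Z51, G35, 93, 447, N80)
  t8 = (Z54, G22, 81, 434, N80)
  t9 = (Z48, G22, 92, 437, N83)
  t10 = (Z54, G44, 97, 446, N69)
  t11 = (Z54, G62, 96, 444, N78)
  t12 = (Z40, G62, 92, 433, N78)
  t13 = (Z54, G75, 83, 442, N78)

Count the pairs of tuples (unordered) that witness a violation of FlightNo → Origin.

FlightNo=Z48: all 5 rows agree on Origin — 0 pairs.
FlightNo=Z40: all 2 rows agree on Origin — 0 pairs.
FlightNo=Z51: all 2 rows agree on Origin — 0 pairs.
FlightNo=Z54: violating pairs (8,10), (8,11), (8,13), (10,11), (10,13), (11,13) — 6 pairs.

6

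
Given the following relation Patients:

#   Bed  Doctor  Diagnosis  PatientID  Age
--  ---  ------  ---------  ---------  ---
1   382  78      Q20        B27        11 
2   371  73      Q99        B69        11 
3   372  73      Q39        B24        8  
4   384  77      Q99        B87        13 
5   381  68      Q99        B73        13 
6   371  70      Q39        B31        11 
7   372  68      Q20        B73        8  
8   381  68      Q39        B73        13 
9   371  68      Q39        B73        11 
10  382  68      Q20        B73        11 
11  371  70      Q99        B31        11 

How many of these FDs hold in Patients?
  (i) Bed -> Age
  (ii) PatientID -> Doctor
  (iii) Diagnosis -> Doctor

(i) Bed -> Age: every LHS value maps to a single RHS value — holds.
(ii) PatientID -> Doctor: every LHS value maps to a single RHS value — holds.
(iii) Diagnosis -> Doctor: Diagnosis=Q20: rows 1, 7, 10 → Doctor takes values {78, 68} — violation; Diagnosis=Q99: rows 2, 4, 5, 11 → Doctor takes values {73, 77, 68, 70} — violation; Diagnosis=Q39: rows 3, 6, 8, 9 → Doctor takes values {73, 70, 68} — violation — fails.
2 of the 3 dependencies hold.

2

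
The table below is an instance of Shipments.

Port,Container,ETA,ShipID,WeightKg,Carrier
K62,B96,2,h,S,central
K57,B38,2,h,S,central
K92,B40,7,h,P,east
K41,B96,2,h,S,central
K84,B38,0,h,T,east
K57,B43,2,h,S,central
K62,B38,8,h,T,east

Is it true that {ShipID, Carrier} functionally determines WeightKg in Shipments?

No

(ShipID=h, Carrier=central): 4 rows → WeightKg = S, S, S, S ✓
(ShipID=h, Carrier=east): 3 rows → WeightKg takes values {P, T} — violation
Two rows agree on {ShipID, Carrier} but differ on WeightKg, so {ShipID, Carrier} -> WeightKg does not hold.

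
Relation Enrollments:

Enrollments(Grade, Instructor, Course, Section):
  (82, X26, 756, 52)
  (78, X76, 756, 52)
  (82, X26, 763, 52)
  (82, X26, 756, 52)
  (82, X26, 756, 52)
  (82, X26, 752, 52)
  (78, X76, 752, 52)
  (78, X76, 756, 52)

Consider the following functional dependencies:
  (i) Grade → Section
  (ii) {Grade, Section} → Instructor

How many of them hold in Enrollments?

2

(i) Grade → Section: every LHS value maps to a single RHS value — holds.
(ii) {Grade, Section} → Instructor: every LHS value maps to a single RHS value — holds.
2 of the 2 dependencies hold.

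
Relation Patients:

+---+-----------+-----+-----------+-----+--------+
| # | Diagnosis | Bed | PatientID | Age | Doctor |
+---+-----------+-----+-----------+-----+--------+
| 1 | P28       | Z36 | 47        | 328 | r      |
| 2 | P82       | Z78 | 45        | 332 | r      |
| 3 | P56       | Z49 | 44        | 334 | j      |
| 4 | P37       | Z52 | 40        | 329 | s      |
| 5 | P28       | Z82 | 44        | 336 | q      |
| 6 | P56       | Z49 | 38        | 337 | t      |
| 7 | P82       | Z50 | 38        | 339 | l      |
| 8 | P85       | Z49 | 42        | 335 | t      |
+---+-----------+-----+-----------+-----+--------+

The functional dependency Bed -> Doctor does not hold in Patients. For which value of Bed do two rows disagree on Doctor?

Z49

Bed=Z36: row 1 → Doctor = r ✓
Bed=Z78: row 2 → Doctor = r ✓
Bed=Z49: rows 3, 6, 8 → Doctor takes values {j, t} — violation
Bed=Z52: row 4 → Doctor = s ✓
Bed=Z82: row 5 → Doctor = q ✓
Bed=Z50: row 7 → Doctor = l ✓
The only Bed value with inconsistent Doctor is Bed=Z49.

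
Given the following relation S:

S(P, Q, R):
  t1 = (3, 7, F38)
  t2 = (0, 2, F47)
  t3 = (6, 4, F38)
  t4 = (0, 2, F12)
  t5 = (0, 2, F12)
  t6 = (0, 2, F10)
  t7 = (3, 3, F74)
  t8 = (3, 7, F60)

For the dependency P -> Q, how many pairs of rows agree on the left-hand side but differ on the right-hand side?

2

P=3: violating pairs (1,7), (7,8) — 2 pairs.
P=0: all 4 rows agree on Q — 0 pairs.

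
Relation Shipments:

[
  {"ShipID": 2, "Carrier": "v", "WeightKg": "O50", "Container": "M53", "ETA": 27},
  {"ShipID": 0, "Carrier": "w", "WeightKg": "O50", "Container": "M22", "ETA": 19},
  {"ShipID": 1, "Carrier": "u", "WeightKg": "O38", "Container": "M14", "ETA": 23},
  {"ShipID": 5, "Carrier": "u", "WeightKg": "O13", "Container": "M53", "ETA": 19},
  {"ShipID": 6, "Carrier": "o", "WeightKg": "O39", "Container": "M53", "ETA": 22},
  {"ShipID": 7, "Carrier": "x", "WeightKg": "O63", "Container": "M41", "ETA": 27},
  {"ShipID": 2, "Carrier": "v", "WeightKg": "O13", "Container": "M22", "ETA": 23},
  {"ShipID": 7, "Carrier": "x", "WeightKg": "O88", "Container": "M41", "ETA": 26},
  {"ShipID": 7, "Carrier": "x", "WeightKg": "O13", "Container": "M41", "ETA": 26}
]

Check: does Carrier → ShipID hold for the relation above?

No

Carrier=v: 2 rows → ShipID = 2, 2 ✓
Carrier=w: 1 row → ShipID = 0 ✓
Carrier=u: 2 rows → ShipID takes values {1, 5} — violation
Carrier=o: 1 row → ShipID = 6 ✓
Carrier=x: 3 rows → ShipID = 7, 7, 7 ✓
Two rows agree on Carrier but differ on ShipID, so Carrier → ShipID does not hold.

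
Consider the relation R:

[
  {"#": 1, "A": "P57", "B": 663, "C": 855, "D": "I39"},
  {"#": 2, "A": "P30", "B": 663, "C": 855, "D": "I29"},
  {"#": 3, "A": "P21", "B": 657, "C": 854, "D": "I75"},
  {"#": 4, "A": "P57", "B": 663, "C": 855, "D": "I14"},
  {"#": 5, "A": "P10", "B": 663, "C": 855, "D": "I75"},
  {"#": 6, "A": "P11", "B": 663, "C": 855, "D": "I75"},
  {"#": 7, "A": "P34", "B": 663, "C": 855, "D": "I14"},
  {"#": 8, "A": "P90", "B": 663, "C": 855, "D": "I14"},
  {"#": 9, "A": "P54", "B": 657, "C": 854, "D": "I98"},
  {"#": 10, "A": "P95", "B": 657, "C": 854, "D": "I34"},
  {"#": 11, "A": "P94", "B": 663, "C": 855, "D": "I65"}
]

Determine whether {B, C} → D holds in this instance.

(B=663, C=855): rows 1, 2, 4, 5, 6, 7, 8, 11 → D takes values {I39, I29, I14, I75, I65} — violation
(B=657, C=854): rows 3, 9, 10 → D takes values {I75, I98, I34} — violation
Two rows agree on {B, C} but differ on D, so {B, C} → D does not hold.

No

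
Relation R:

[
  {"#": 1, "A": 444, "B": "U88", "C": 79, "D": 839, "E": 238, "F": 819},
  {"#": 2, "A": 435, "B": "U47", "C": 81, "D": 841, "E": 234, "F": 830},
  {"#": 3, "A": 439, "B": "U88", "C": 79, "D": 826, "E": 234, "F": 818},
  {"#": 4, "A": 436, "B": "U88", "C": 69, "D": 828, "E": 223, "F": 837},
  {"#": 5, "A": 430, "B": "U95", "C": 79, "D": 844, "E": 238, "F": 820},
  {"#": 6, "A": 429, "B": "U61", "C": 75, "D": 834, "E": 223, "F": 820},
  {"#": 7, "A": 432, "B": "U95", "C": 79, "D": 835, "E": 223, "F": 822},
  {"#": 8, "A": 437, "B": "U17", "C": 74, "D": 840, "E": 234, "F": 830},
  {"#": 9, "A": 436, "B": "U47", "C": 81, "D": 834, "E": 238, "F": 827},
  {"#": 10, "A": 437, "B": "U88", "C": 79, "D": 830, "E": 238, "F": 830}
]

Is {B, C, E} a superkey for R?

No

Rows 1 and 10 have the same {B, C, E} value (B=U88, C=79, E=238) but are distinct tuples, so {B, C, E} does not determine every attribute — not a superkey.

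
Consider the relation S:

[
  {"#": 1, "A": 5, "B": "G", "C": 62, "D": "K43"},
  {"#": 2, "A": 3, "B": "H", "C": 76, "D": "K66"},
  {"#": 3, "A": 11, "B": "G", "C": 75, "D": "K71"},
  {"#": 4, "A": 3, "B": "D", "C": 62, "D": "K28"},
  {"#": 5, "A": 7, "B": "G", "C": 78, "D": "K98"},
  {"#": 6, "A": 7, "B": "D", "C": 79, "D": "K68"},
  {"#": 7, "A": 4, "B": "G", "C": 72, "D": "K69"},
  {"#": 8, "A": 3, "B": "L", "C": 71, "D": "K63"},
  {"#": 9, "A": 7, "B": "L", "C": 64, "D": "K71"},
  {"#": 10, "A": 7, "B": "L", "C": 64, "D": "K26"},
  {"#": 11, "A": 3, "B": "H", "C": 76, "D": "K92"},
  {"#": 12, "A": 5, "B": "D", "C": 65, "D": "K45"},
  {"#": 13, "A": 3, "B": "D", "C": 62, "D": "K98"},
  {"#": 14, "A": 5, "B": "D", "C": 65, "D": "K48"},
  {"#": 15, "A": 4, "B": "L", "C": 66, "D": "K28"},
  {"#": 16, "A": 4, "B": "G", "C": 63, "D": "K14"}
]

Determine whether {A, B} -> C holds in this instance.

No

(A=5, B=G): row 1 → C = 62 ✓
(A=3, B=H): rows 2, 11 → C = 76, 76 ✓
(A=11, B=G): row 3 → C = 75 ✓
(A=3, B=D): rows 4, 13 → C = 62, 62 ✓
(A=7, B=G): row 5 → C = 78 ✓
(A=7, B=D): row 6 → C = 79 ✓
(A=4, B=G): rows 7, 16 → C takes values {72, 63} — violation
(A=3, B=L): row 8 → C = 71 ✓
(A=7, B=L): rows 9, 10 → C = 64, 64 ✓
(A=5, B=D): rows 12, 14 → C = 65, 65 ✓
(A=4, B=L): row 15 → C = 66 ✓
Two rows agree on {A, B} but differ on C, so {A, B} -> C does not hold.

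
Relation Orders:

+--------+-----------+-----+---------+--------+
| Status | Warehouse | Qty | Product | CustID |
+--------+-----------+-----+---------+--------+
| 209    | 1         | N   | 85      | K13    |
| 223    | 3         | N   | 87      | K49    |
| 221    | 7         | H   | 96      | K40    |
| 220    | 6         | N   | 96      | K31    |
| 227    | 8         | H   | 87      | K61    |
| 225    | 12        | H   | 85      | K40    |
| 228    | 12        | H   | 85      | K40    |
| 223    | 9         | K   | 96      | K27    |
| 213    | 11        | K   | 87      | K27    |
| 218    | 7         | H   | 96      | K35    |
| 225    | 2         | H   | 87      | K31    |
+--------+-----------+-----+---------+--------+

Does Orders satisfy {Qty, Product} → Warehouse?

No

(Qty=N, Product=85): 1 row → Warehouse = 1 ✓
(Qty=N, Product=87): 1 row → Warehouse = 3 ✓
(Qty=H, Product=96): 2 rows → Warehouse = 7, 7 ✓
(Qty=N, Product=96): 1 row → Warehouse = 6 ✓
(Qty=H, Product=87): 2 rows → Warehouse takes values {8, 2} — violation
(Qty=H, Product=85): 2 rows → Warehouse = 12, 12 ✓
(Qty=K, Product=96): 1 row → Warehouse = 9 ✓
(Qty=K, Product=87): 1 row → Warehouse = 11 ✓
Two rows agree on {Qty, Product} but differ on Warehouse, so {Qty, Product} → Warehouse does not hold.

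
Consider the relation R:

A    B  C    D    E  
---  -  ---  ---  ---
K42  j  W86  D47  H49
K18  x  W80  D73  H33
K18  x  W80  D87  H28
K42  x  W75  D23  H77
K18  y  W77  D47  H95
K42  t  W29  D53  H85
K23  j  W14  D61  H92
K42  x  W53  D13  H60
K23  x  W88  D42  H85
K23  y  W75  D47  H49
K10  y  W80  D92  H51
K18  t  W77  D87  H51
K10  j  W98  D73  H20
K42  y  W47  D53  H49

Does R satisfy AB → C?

(A=K42, B=j): 1 row → C = W86 ✓
(A=K18, B=x): 2 rows → C = W80, W80 ✓
(A=K42, B=x): 2 rows → C takes values {W75, W53} — violation
(A=K18, B=y): 1 row → C = W77 ✓
(A=K42, B=t): 1 row → C = W29 ✓
(A=K23, B=j): 1 row → C = W14 ✓
(A=K23, B=x): 1 row → C = W88 ✓
(A=K23, B=y): 1 row → C = W75 ✓
(A=K10, B=y): 1 row → C = W80 ✓
(A=K18, B=t): 1 row → C = W77 ✓
(A=K10, B=j): 1 row → C = W98 ✓
(A=K42, B=y): 1 row → C = W47 ✓
Two rows agree on AB but differ on C, so AB → C does not hold.

No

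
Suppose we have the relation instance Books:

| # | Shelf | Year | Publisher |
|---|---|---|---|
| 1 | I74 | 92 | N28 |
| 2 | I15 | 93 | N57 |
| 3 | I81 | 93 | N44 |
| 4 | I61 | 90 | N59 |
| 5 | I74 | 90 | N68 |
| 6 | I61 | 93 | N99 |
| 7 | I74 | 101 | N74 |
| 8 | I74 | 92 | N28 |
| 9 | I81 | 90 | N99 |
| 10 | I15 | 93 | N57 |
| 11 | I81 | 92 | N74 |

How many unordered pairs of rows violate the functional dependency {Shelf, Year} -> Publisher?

(Shelf=I74, Year=92): all 2 rows agree on Publisher — 0 pairs.
(Shelf=I15, Year=93): all 2 rows agree on Publisher — 0 pairs.

0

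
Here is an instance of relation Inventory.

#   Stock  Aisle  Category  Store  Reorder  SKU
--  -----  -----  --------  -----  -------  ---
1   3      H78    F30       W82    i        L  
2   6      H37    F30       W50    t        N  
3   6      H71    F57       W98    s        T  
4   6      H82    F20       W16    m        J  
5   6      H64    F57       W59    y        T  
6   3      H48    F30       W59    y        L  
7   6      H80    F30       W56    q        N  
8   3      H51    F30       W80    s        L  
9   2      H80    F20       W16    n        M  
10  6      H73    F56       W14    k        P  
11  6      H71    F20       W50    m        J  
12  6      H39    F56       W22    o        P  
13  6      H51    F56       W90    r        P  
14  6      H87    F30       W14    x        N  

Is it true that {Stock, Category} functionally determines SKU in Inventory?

(Stock=3, Category=F30): rows 1, 6, 8 → SKU = L, L, L ✓
(Stock=6, Category=F30): rows 2, 7, 14 → SKU = N, N, N ✓
(Stock=6, Category=F57): rows 3, 5 → SKU = T, T ✓
(Stock=6, Category=F20): rows 4, 11 → SKU = J, J ✓
(Stock=2, Category=F20): row 9 → SKU = M ✓
(Stock=6, Category=F56): rows 10, 12, 13 → SKU = P, P, P ✓
Every {Stock, Category} value is associated with a single SKU value, so {Stock, Category} → SKU holds.

Yes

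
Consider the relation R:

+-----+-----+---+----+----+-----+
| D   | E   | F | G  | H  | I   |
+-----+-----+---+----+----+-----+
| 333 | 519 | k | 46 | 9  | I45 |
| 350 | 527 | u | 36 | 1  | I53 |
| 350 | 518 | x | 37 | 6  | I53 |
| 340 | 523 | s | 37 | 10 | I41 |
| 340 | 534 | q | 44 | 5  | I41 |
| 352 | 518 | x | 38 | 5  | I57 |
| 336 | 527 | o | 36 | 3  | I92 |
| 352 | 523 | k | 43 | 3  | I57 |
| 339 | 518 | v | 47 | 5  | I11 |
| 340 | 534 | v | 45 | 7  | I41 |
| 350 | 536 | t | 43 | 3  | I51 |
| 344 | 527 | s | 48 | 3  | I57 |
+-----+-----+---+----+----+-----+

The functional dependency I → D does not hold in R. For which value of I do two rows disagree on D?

I57

I=I45: 1 row → D = 333 ✓
I=I53: 2 rows → D = 350, 350 ✓
I=I41: 3 rows → D = 340, 340, 340 ✓
I=I57: 3 rows → D takes values {352, 344} — violation
I=I92: 1 row → D = 336 ✓
I=I11: 1 row → D = 339 ✓
I=I51: 1 row → D = 350 ✓
The only I value with inconsistent D is I=I57.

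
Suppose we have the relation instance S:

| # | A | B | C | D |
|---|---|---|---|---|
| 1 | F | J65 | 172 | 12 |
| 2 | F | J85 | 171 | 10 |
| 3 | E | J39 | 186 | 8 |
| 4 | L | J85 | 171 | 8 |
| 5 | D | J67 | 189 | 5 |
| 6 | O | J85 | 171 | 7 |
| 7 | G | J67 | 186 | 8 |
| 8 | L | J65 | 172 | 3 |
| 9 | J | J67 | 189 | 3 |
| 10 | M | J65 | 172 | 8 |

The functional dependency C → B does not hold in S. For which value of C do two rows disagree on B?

186

C=172: rows 1, 8, 10 → B = J65, J65, J65 ✓
C=171: rows 2, 4, 6 → B = J85, J85, J85 ✓
C=186: rows 3, 7 → B takes values {J39, J67} — violation
C=189: rows 5, 9 → B = J67, J67 ✓
The only C value with inconsistent B is C=186.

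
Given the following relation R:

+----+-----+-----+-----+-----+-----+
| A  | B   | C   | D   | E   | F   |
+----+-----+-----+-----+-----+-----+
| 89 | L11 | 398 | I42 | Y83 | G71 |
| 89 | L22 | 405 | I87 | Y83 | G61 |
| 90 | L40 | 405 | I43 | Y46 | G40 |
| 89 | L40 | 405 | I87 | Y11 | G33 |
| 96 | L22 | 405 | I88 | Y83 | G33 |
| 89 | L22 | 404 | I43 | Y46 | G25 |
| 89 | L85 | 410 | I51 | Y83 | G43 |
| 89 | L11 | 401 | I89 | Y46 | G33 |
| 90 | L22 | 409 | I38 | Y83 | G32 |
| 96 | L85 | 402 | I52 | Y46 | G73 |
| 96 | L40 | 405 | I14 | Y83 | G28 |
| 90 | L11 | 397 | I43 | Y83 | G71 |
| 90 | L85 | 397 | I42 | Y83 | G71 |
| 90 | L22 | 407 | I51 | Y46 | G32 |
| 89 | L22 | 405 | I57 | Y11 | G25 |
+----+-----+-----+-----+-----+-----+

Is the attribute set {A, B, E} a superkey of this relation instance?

All 15 rows have distinct {A, B, E} values, so {A, B, E} → (all attributes) holds and {A, B, E} is a superkey.

Yes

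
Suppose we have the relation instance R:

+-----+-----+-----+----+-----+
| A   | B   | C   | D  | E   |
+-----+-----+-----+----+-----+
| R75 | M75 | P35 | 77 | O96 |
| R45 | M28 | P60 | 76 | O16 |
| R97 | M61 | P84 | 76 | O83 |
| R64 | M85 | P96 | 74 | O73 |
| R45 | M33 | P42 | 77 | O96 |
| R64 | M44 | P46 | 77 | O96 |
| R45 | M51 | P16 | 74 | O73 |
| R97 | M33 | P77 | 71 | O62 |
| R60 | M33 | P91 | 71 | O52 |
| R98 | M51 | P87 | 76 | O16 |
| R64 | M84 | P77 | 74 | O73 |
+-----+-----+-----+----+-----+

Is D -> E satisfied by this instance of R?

D=77: 3 rows → E = O96, O96, O96 ✓
D=76: 3 rows → E takes values {O16, O83} — violation
D=74: 3 rows → E = O73, O73, O73 ✓
D=71: 2 rows → E takes values {O62, O52} — violation
Two rows agree on D but differ on E, so D -> E does not hold.

No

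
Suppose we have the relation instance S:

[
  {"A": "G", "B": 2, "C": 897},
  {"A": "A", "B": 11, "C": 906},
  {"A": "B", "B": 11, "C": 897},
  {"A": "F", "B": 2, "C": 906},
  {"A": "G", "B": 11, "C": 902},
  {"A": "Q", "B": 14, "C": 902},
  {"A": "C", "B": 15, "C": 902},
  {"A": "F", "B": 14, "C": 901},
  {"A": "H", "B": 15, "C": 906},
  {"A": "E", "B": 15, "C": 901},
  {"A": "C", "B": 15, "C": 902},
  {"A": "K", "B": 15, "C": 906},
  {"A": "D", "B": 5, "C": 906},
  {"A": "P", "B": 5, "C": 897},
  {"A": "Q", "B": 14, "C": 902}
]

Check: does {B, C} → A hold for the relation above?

No

(B=2, C=897): 1 row → A = G ✓
(B=11, C=906): 1 row → A = A ✓
(B=11, C=897): 1 row → A = B ✓
(B=2, C=906): 1 row → A = F ✓
(B=11, C=902): 1 row → A = G ✓
(B=14, C=902): 2 rows → A = Q, Q ✓
(B=15, C=902): 2 rows → A = C, C ✓
(B=14, C=901): 1 row → A = F ✓
(B=15, C=906): 2 rows → A takes values {H, K} — violation
(B=15, C=901): 1 row → A = E ✓
(B=5, C=906): 1 row → A = D ✓
(B=5, C=897): 1 row → A = P ✓
Two rows agree on {B, C} but differ on A, so {B, C} → A does not hold.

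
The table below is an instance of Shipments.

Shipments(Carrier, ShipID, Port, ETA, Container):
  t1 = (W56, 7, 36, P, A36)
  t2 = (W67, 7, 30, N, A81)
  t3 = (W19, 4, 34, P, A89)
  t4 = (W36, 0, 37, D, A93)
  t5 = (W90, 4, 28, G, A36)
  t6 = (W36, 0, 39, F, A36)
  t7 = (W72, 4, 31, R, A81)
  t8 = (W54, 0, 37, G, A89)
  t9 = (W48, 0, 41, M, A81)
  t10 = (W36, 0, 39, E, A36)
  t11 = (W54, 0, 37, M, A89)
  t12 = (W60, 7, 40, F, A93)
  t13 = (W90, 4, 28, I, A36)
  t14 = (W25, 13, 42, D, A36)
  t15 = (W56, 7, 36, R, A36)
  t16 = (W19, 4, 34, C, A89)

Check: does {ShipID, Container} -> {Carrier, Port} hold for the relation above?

Yes

(ShipID=7, Container=A36): rows 1, 15 → {Carrier,Port} = (W56, 36), (W56, 36) ✓
(ShipID=7, Container=A81): row 2 → {Carrier,Port} = (W67, 30) ✓
(ShipID=4, Container=A89): rows 3, 16 → {Carrier,Port} = (W19, 34), (W19, 34) ✓
(ShipID=0, Container=A93): row 4 → {Carrier,Port} = (W36, 37) ✓
(ShipID=4, Container=A36): rows 5, 13 → {Carrier,Port} = (W90, 28), (W90, 28) ✓
(ShipID=0, Container=A36): rows 6, 10 → {Carrier,Port} = (W36, 39), (W36, 39) ✓
(ShipID=4, Container=A81): row 7 → {Carrier,Port} = (W72, 31) ✓
(ShipID=0, Container=A89): rows 8, 11 → {Carrier,Port} = (W54, 37), (W54, 37) ✓
(ShipID=0, Container=A81): row 9 → {Carrier,Port} = (W48, 41) ✓
(ShipID=7, Container=A93): row 12 → {Carrier,Port} = (W60, 40) ✓
(ShipID=13, Container=A36): row 14 → {Carrier,Port} = (W25, 42) ✓
Every {ShipID, Container} value is associated with a single {Carrier, Port} value, so {ShipID, Container} -> {Carrier, Port} holds.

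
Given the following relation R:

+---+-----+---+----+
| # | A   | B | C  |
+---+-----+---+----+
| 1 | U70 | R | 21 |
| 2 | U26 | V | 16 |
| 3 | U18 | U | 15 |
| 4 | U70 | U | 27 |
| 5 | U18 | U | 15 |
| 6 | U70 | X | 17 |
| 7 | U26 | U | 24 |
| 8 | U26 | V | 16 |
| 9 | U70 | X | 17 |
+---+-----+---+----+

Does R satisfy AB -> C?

(A=U70, B=R): row 1 → C = 21 ✓
(A=U26, B=V): rows 2, 8 → C = 16, 16 ✓
(A=U18, B=U): rows 3, 5 → C = 15, 15 ✓
(A=U70, B=U): row 4 → C = 27 ✓
(A=U70, B=X): rows 6, 9 → C = 17, 17 ✓
(A=U26, B=U): row 7 → C = 24 ✓
Every AB value is associated with a single C value, so AB -> C holds.

Yes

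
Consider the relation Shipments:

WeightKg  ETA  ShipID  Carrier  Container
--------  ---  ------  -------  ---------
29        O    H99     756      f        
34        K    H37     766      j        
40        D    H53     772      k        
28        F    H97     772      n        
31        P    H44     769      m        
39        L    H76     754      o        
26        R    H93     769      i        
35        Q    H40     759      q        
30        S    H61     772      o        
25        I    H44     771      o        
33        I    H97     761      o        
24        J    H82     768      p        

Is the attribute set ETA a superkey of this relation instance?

Two distinct rows share ETA=I, so ETA does not determine every attribute — not a superkey.

No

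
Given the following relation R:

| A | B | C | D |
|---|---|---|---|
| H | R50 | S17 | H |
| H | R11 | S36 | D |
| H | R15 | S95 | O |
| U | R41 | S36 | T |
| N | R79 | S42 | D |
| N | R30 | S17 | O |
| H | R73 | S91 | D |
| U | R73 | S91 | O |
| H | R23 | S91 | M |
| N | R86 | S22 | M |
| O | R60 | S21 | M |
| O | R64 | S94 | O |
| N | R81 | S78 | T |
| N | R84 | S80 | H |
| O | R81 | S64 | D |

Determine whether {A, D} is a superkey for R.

No

Two distinct rows share (A=H, D=D), so {A, D} does not determine every attribute — not a superkey.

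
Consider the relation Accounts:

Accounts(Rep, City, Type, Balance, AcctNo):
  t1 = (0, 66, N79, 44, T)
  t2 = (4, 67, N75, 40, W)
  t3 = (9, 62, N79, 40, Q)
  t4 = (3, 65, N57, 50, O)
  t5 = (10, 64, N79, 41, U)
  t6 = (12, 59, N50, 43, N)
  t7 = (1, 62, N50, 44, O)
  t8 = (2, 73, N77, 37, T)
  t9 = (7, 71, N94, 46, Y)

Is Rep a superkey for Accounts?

Yes

All 9 rows have distinct Rep values, so Rep → (all attributes) holds and Rep is a superkey.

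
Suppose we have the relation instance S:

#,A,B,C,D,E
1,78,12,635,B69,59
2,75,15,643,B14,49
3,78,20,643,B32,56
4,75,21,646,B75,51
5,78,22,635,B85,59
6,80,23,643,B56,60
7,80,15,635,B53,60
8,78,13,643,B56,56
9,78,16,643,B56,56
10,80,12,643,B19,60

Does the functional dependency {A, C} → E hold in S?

Yes

(A=78, C=635): rows 1, 5 → E = 59, 59 ✓
(A=75, C=643): row 2 → E = 49 ✓
(A=78, C=643): rows 3, 8, 9 → E = 56, 56, 56 ✓
(A=75, C=646): row 4 → E = 51 ✓
(A=80, C=643): rows 6, 10 → E = 60, 60 ✓
(A=80, C=635): row 7 → E = 60 ✓
Every {A, C} value is associated with a single E value, so {A, C} → E holds.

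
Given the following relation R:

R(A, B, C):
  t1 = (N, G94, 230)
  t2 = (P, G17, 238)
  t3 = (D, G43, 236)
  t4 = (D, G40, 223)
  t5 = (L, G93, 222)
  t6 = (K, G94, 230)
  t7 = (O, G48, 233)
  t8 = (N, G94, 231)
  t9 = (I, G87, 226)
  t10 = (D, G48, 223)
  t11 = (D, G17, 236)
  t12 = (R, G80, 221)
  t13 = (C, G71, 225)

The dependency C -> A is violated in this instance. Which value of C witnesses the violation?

230

C=230: rows 1, 6 → A takes values {N, K} — violation
C=238: row 2 → A = P ✓
C=236: rows 3, 11 → A = D, D ✓
C=223: rows 4, 10 → A = D, D ✓
C=222: row 5 → A = L ✓
C=233: row 7 → A = O ✓
C=231: row 8 → A = N ✓
C=226: row 9 → A = I ✓
C=221: row 12 → A = R ✓
C=225: row 13 → A = C ✓
The only C value with inconsistent A is C=230.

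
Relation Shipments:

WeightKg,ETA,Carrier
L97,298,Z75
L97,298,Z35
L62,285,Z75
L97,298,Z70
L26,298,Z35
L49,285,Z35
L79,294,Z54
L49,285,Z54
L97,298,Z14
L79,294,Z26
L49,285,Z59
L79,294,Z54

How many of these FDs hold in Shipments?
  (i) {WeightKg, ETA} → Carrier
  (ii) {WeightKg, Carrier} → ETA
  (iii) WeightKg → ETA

(i) {WeightKg, ETA} → Carrier: (WeightKg=L97, ETA=298): 4 rows → Carrier takes values {Z75, Z35, Z70, Z14} — violation; (WeightKg=L49, ETA=285): 3 rows → Carrier takes values {Z35, Z54, Z59} — violation; (WeightKg=L79, ETA=294): 3 rows → Carrier takes values {Z54, Z26} — violation — fails.
(ii) {WeightKg, Carrier} → ETA: every LHS value maps to a single RHS value — holds.
(iii) WeightKg → ETA: every LHS value maps to a single RHS value — holds.
2 of the 3 dependencies hold.

2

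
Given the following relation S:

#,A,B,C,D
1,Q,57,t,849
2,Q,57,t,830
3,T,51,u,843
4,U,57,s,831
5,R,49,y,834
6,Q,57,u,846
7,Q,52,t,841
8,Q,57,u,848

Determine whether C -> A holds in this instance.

No

C=t: rows 1, 2, 7 → A = Q, Q, Q ✓
C=u: rows 3, 6, 8 → A takes values {T, Q} — violation
C=s: row 4 → A = U ✓
C=y: row 5 → A = R ✓
Two rows agree on C but differ on A, so C -> A does not hold.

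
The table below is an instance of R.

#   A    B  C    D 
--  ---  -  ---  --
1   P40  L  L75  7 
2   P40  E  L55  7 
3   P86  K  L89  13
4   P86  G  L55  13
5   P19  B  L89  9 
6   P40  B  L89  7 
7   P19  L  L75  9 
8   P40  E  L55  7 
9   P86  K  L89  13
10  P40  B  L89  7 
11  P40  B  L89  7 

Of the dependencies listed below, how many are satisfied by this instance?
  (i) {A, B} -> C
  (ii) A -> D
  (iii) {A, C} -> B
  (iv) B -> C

4

(i) {A, B} -> C: every LHS value maps to a single RHS value — holds.
(ii) A -> D: every LHS value maps to a single RHS value — holds.
(iii) {A, C} -> B: every LHS value maps to a single RHS value — holds.
(iv) B -> C: every LHS value maps to a single RHS value — holds.
4 of the 4 dependencies hold.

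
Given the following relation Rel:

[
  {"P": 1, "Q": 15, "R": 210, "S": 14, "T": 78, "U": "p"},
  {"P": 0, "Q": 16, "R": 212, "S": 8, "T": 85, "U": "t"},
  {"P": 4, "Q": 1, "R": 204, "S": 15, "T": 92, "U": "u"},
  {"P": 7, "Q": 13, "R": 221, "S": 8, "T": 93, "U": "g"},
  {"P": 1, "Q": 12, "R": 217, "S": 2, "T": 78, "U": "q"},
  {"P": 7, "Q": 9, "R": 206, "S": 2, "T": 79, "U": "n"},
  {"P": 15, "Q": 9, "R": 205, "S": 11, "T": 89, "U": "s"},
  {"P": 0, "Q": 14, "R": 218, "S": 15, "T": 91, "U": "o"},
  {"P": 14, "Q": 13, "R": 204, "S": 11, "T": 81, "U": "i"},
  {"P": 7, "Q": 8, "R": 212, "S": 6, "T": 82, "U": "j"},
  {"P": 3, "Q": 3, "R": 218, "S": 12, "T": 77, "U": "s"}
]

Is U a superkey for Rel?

No

Two distinct rows share U=s, so U does not determine every attribute — not a superkey.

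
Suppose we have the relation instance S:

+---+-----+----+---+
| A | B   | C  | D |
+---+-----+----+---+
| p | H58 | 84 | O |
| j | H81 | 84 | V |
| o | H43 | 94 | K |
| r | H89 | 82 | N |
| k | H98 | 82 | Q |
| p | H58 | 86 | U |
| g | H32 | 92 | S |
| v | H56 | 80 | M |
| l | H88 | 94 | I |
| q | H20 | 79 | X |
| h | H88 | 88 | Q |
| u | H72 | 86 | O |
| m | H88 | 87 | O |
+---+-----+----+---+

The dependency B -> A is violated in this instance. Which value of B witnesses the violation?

H88

B=H58: 2 rows → A = p, p ✓
B=H81: 1 row → A = j ✓
B=H43: 1 row → A = o ✓
B=H89: 1 row → A = r ✓
B=H98: 1 row → A = k ✓
B=H32: 1 row → A = g ✓
B=H56: 1 row → A = v ✓
B=H88: 3 rows → A takes values {l, h, m} — violation
B=H20: 1 row → A = q ✓
B=H72: 1 row → A = u ✓
The only B value with inconsistent A is B=H88.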